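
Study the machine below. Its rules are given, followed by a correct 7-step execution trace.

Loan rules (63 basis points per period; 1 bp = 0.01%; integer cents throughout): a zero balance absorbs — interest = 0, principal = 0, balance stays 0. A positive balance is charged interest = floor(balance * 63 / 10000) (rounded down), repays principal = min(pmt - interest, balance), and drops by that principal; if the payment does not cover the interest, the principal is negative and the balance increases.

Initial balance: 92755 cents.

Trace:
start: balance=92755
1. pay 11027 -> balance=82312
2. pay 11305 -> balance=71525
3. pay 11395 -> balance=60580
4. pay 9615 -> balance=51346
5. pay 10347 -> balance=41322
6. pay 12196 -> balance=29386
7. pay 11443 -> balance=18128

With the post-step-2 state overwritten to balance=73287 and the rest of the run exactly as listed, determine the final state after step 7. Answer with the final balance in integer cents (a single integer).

state after step 2 := balance=73287
3. pay 11395 -> balance=62353
4. pay 9615 -> balance=53130
5. pay 10347 -> balance=43117
6. pay 12196 -> balance=31192
7. pay 11443 -> balance=19945

19945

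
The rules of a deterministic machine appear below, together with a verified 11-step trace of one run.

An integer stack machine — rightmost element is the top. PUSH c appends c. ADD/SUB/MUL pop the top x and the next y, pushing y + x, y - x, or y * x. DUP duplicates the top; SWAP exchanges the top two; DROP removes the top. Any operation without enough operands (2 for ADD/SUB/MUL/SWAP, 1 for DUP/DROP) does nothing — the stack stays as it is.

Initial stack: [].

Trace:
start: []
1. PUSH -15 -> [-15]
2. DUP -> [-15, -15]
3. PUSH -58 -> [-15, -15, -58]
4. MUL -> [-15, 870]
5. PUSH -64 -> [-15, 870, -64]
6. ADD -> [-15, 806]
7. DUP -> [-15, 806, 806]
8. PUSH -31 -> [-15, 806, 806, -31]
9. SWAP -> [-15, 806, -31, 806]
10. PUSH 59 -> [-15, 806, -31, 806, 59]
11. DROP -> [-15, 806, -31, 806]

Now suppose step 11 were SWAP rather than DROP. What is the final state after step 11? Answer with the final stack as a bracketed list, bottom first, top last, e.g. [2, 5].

[-15, 806, -31, 59, 806]

(re-executing from step 11 with the substitution; state before step 11: [-15, 806, -31, 806, 59])
11. SWAP -> [-15, 806, -31, 59, 806]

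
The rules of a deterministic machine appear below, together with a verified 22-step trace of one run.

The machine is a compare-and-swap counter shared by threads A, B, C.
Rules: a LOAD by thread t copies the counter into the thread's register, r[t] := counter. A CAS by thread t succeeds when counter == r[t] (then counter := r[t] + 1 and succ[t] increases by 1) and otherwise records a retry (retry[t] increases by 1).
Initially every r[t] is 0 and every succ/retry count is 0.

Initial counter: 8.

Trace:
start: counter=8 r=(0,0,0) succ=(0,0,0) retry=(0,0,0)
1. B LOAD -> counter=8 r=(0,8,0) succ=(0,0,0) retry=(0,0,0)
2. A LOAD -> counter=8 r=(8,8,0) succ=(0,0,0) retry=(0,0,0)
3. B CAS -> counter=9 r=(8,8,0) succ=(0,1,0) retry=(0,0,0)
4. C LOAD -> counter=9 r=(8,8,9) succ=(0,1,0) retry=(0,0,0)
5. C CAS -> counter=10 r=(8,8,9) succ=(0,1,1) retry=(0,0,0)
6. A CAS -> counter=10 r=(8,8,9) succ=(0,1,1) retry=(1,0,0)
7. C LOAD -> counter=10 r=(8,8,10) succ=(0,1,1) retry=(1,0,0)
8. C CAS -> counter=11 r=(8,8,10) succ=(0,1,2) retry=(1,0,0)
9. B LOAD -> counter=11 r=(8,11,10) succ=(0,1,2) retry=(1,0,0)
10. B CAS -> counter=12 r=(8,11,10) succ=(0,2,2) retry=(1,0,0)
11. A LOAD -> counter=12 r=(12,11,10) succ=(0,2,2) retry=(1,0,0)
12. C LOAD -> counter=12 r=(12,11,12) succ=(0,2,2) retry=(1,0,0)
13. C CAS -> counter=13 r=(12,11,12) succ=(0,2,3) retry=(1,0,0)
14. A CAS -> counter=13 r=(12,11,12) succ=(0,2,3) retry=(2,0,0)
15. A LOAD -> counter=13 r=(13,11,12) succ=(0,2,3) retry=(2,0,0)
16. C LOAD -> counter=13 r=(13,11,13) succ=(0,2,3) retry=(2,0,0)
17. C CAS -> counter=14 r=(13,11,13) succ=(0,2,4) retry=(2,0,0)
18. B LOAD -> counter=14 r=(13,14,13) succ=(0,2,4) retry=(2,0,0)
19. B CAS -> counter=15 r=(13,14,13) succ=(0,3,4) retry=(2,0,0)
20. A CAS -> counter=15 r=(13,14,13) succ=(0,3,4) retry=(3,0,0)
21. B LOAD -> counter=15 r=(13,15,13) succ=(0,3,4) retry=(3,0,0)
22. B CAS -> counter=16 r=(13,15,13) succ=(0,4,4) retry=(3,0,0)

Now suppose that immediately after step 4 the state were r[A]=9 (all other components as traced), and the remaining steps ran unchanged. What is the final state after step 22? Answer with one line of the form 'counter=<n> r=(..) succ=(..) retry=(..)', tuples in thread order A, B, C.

counter=16 r=(13,15,13) succ=(0,4,4) retry=(3,0,0)

state after step 4 := counter=9 r=(9,8,9) succ=(0,1,0) retry=(0,0,0)
5. C CAS -> counter=10 r=(9,8,9) succ=(0,1,1) retry=(0,0,0)
6. A CAS -> counter=10 r=(9,8,9) succ=(0,1,1) retry=(1,0,0)
7. C LOAD -> counter=10 r=(9,8,10) succ=(0,1,1) retry=(1,0,0)
8. C CAS -> counter=11 r=(9,8,10) succ=(0,1,2) retry=(1,0,0)
9. B LOAD -> counter=11 r=(9,11,10) succ=(0,1,2) retry=(1,0,0)
10. B CAS -> counter=12 r=(9,11,10) succ=(0,2,2) retry=(1,0,0)
11. A LOAD -> counter=12 r=(12,11,10) succ=(0,2,2) retry=(1,0,0)
12. C LOAD -> counter=12 r=(12,11,12) succ=(0,2,2) retry=(1,0,0)
13. C CAS -> counter=13 r=(12,11,12) succ=(0,2,3) retry=(1,0,0)
14. A CAS -> counter=13 r=(12,11,12) succ=(0,2,3) retry=(2,0,0)
15. A LOAD -> counter=13 r=(13,11,12) succ=(0,2,3) retry=(2,0,0)
16. C LOAD -> counter=13 r=(13,11,13) succ=(0,2,3) retry=(2,0,0)
17. C CAS -> counter=14 r=(13,11,13) succ=(0,2,4) retry=(2,0,0)
18. B LOAD -> counter=14 r=(13,14,13) succ=(0,2,4) retry=(2,0,0)
19. B CAS -> counter=15 r=(13,14,13) succ=(0,3,4) retry=(2,0,0)
20. A CAS -> counter=15 r=(13,14,13) succ=(0,3,4) retry=(3,0,0)
21. B LOAD -> counter=15 r=(13,15,13) succ=(0,3,4) retry=(3,0,0)
22. B CAS -> counter=16 r=(13,15,13) succ=(0,4,4) retry=(3,0,0)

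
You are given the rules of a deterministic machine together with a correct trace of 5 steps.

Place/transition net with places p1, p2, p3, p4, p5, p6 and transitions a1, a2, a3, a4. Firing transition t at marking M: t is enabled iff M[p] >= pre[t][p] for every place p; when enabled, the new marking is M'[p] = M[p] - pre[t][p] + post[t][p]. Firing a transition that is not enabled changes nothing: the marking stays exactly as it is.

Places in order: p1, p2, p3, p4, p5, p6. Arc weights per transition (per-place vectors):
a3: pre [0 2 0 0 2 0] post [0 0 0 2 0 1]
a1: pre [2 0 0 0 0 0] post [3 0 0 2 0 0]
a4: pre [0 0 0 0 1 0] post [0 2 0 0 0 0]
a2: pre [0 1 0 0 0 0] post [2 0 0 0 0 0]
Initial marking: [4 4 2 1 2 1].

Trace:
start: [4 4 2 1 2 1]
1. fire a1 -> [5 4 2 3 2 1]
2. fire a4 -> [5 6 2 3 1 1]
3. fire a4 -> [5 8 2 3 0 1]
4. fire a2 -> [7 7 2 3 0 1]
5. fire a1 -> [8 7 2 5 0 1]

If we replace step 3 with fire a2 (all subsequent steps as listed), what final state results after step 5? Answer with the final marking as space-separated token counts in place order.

(re-executing from step 3 with the substitution; state before step 3: [5 6 2 3 1 1])
3. fire a2 -> [7 5 2 3 1 1]
4. fire a2 -> [9 4 2 3 1 1]
5. fire a1 -> [10 4 2 5 1 1]

10 4 2 5 1 1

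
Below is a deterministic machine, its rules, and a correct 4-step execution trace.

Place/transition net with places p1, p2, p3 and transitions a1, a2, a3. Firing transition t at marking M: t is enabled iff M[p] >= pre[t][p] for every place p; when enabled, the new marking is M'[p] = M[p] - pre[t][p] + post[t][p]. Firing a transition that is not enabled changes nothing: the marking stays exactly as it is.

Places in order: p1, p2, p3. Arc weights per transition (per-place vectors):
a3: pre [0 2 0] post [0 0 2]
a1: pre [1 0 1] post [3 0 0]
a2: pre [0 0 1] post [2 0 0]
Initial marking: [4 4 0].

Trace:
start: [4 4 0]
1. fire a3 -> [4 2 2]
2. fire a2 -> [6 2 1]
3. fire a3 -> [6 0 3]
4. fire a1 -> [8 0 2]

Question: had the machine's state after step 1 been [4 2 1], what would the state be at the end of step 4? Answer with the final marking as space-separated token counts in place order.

state after step 1 := [4 2 1]
2. fire a2 -> [6 2 0]
3. fire a3 -> [6 0 2]
4. fire a1 -> [8 0 1]

8 0 1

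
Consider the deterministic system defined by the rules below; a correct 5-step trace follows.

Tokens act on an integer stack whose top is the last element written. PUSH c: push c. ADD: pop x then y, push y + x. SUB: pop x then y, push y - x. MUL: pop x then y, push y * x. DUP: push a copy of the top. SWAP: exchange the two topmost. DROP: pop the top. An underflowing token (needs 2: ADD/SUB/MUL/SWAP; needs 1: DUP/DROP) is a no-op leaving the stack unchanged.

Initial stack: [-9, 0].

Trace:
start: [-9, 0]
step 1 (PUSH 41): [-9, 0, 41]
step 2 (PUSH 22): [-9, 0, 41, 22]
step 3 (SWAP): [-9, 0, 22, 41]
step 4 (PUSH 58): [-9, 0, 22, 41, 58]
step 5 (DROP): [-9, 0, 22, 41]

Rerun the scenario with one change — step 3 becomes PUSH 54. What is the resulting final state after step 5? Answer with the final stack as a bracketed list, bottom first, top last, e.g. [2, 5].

[-9, 0, 41, 22, 54]

(re-executing from step 3 with the substitution; state before step 3: [-9, 0, 41, 22])
step 3 (PUSH 54): [-9, 0, 41, 22, 54]
step 4 (PUSH 58): [-9, 0, 41, 22, 54, 58]
step 5 (DROP): [-9, 0, 41, 22, 54]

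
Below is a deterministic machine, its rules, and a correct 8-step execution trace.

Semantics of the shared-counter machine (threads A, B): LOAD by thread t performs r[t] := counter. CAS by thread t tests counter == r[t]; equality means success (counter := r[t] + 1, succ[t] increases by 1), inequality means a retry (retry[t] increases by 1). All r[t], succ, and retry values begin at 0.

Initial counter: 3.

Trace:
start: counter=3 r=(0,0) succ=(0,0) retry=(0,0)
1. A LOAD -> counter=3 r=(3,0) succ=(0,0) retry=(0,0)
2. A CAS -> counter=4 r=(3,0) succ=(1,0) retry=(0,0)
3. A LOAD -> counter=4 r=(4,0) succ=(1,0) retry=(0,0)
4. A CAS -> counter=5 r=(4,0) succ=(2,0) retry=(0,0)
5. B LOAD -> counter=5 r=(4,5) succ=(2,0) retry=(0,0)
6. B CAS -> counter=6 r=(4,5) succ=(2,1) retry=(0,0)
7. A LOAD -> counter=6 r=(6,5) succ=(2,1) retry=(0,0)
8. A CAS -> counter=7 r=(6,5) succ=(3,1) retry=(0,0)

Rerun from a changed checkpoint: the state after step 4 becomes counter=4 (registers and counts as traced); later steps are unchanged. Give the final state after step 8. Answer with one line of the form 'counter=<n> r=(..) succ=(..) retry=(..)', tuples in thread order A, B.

counter=6 r=(5,4) succ=(3,1) retry=(0,0)

state after step 4 := counter=4 r=(4,0) succ=(2,0) retry=(0,0)
5. B LOAD -> counter=4 r=(4,4) succ=(2,0) retry=(0,0)
6. B CAS -> counter=5 r=(4,4) succ=(2,1) retry=(0,0)
7. A LOAD -> counter=5 r=(5,4) succ=(2,1) retry=(0,0)
8. A CAS -> counter=6 r=(5,4) succ=(3,1) retry=(0,0)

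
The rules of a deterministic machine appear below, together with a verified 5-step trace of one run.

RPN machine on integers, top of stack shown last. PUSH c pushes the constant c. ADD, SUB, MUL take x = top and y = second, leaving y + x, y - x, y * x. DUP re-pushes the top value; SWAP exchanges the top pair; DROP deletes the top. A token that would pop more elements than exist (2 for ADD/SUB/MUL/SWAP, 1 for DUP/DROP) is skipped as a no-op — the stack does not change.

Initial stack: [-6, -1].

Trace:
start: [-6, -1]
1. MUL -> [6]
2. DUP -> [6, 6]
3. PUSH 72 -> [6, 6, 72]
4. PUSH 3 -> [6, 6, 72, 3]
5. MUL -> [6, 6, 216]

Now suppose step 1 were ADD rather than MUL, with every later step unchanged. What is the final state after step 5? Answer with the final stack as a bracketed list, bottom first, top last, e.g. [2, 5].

(re-executing from step 1 with the substitution; state before step 1: [-6, -1])
1. ADD -> [-7]
2. DUP -> [-7, -7]
3. PUSH 72 -> [-7, -7, 72]
4. PUSH 3 -> [-7, -7, 72, 3]
5. MUL -> [-7, -7, 216]

[-7, -7, 216]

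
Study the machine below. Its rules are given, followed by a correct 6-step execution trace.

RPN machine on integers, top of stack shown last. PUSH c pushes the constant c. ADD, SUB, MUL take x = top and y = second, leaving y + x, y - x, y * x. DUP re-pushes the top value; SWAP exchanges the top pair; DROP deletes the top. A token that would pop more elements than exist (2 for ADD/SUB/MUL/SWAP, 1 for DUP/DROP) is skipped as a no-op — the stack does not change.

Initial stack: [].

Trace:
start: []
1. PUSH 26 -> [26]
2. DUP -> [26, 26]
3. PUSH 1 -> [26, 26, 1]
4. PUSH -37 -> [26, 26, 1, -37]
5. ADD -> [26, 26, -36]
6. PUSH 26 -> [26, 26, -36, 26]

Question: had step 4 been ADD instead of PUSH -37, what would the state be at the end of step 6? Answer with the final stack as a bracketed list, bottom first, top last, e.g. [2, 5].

[53, 26]

(re-executing from step 4 with the substitution; state before step 4: [26, 26, 1])
4. ADD -> [26, 27]
5. ADD -> [53]
6. PUSH 26 -> [53, 26]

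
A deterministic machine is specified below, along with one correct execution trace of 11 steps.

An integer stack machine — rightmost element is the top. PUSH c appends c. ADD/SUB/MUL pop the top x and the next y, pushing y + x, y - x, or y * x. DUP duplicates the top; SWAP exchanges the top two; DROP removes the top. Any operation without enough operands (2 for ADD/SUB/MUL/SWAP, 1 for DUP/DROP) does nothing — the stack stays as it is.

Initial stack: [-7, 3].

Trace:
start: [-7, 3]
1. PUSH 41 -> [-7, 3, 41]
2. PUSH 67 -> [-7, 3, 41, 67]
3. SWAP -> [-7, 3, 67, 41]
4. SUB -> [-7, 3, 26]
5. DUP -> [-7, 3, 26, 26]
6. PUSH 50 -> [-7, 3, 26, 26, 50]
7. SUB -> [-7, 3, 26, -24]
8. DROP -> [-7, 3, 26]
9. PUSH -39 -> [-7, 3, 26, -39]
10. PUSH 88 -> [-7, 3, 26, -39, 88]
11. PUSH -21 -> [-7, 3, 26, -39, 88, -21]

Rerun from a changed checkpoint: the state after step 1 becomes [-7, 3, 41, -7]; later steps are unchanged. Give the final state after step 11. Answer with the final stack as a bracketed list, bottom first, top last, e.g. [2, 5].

[-7, 3, 41, 74, -39, 88, -21]

state after step 1 := [-7, 3, 41, -7]
2. PUSH 67 -> [-7, 3, 41, -7, 67]
3. SWAP -> [-7, 3, 41, 67, -7]
4. SUB -> [-7, 3, 41, 74]
5. DUP -> [-7, 3, 41, 74, 74]
6. PUSH 50 -> [-7, 3, 41, 74, 74, 50]
7. SUB -> [-7, 3, 41, 74, 24]
8. DROP -> [-7, 3, 41, 74]
9. PUSH -39 -> [-7, 3, 41, 74, -39]
10. PUSH 88 -> [-7, 3, 41, 74, -39, 88]
11. PUSH -21 -> [-7, 3, 41, 74, -39, 88, -21]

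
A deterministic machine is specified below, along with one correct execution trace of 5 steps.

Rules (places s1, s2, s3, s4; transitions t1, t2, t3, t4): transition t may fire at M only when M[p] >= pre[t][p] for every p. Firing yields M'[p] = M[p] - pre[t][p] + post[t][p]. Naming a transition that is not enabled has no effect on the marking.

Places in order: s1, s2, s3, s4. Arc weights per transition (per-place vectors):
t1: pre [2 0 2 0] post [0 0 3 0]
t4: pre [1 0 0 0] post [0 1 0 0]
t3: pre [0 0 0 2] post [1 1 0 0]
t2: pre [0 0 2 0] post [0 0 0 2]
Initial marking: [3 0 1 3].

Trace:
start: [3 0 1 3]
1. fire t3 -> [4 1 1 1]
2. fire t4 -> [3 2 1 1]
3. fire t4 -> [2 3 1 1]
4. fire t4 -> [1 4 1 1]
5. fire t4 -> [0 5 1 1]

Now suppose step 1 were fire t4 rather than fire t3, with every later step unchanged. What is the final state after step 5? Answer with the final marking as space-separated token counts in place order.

(re-executing from step 1 with the substitution; state before step 1: [3 0 1 3])
1. fire t4 -> [2 1 1 3]
2. fire t4 -> [1 2 1 3]
3. fire t4 -> [0 3 1 3]
4. fire t4 -> [0 3 1 3]
5. fire t4 -> [0 3 1 3]

0 3 1 3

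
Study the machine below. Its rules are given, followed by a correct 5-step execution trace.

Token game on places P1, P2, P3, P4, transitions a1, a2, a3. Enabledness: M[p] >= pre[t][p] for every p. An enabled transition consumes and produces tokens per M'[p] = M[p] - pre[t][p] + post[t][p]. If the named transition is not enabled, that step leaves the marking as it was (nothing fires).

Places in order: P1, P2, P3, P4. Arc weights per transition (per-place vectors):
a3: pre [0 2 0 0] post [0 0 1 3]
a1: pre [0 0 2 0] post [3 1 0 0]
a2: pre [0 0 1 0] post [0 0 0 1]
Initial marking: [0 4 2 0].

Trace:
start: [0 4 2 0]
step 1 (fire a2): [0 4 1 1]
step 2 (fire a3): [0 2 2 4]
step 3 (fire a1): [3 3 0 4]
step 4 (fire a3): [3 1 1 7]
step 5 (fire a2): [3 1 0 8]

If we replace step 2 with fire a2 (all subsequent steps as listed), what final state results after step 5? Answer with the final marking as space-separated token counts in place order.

0 2 0 6

(re-executing from step 2 with the substitution; state before step 2: [0 4 1 1])
step 2 (fire a2): [0 4 0 2]
step 3 (fire a1): [0 4 0 2]
step 4 (fire a3): [0 2 1 5]
step 5 (fire a2): [0 2 0 6]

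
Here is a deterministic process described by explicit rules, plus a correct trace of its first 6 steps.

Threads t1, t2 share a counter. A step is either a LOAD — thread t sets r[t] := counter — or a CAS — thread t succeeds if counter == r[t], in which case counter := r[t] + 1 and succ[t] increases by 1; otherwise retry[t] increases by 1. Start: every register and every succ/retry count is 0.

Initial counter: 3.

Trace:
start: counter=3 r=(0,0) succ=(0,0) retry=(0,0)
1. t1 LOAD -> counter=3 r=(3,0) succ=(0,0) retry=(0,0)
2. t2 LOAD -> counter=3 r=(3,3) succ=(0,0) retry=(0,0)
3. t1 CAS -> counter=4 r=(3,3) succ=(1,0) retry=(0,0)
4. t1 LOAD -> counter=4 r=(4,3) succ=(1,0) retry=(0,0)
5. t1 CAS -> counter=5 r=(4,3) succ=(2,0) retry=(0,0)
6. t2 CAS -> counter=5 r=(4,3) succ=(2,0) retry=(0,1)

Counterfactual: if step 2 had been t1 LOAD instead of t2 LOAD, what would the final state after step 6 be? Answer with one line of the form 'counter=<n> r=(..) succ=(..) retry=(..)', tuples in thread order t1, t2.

(re-executing from step 2 with the substitution; state before step 2: counter=3 r=(3,0) succ=(0,0) retry=(0,0))
2. t1 LOAD -> counter=3 r=(3,0) succ=(0,0) retry=(0,0)
3. t1 CAS -> counter=4 r=(3,0) succ=(1,0) retry=(0,0)
4. t1 LOAD -> counter=4 r=(4,0) succ=(1,0) retry=(0,0)
5. t1 CAS -> counter=5 r=(4,0) succ=(2,0) retry=(0,0)
6. t2 CAS -> counter=5 r=(4,0) succ=(2,0) retry=(0,1)

counter=5 r=(4,0) succ=(2,0) retry=(0,1)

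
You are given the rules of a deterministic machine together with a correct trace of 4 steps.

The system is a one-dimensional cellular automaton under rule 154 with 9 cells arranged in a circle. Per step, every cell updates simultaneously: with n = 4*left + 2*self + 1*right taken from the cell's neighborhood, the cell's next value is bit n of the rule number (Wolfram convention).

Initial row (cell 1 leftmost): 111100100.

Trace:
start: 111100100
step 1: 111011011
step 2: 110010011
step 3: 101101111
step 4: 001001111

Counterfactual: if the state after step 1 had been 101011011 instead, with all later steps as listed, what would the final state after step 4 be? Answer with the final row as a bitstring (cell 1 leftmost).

011001100

state after step 1 := 101011011
step 2: 000010011
step 3: 100101110
step 4: 011001100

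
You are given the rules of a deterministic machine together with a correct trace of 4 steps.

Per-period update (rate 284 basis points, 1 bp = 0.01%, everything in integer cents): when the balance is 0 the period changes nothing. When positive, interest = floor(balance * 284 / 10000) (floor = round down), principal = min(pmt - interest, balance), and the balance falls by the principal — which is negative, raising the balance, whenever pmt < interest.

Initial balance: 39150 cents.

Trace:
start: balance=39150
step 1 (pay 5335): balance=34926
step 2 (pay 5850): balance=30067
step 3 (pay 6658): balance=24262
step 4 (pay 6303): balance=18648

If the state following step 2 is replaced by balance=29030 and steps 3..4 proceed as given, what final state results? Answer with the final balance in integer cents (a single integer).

state after step 2 := balance=29030
step 3 (pay 6658): balance=23196
step 4 (pay 6303): balance=17551

17551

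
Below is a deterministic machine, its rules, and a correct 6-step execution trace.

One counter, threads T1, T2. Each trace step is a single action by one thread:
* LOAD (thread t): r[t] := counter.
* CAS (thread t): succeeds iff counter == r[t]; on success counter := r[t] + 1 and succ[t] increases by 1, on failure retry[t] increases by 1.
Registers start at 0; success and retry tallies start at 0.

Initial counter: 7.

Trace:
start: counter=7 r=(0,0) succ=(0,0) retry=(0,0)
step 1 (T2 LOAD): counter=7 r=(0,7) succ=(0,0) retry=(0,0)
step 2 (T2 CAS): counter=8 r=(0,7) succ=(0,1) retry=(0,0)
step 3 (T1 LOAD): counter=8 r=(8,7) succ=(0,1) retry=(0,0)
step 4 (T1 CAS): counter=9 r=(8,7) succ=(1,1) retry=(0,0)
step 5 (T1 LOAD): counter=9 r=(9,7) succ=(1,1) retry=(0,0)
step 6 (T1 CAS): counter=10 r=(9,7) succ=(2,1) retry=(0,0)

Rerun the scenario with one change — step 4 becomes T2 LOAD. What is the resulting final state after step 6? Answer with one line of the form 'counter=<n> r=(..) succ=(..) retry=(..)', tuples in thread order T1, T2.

(re-executing from step 4 with the substitution; state before step 4: counter=8 r=(8,7) succ=(0,1) retry=(0,0))
step 4 (T2 LOAD): counter=8 r=(8,8) succ=(0,1) retry=(0,0)
step 5 (T1 LOAD): counter=8 r=(8,8) succ=(0,1) retry=(0,0)
step 6 (T1 CAS): counter=9 r=(8,8) succ=(1,1) retry=(0,0)

counter=9 r=(8,8) succ=(1,1) retry=(0,0)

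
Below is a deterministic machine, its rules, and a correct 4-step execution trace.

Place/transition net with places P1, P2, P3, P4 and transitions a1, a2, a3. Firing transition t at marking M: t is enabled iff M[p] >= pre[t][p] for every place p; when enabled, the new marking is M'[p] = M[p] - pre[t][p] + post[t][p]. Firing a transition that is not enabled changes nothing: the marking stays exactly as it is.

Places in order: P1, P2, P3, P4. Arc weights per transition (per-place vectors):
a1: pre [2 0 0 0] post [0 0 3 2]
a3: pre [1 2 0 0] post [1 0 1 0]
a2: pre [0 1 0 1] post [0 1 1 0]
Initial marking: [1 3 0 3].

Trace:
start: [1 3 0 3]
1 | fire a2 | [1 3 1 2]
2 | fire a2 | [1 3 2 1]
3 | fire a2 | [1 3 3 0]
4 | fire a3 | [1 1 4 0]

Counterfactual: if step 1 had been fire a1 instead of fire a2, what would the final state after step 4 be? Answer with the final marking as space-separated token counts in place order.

(re-executing from step 1 with the substitution; state before step 1: [1 3 0 3])
1 | fire a1 | [1 3 0 3]
2 | fire a2 | [1 3 1 2]
3 | fire a2 | [1 3 2 1]
4 | fire a3 | [1 1 3 1]

1 1 3 1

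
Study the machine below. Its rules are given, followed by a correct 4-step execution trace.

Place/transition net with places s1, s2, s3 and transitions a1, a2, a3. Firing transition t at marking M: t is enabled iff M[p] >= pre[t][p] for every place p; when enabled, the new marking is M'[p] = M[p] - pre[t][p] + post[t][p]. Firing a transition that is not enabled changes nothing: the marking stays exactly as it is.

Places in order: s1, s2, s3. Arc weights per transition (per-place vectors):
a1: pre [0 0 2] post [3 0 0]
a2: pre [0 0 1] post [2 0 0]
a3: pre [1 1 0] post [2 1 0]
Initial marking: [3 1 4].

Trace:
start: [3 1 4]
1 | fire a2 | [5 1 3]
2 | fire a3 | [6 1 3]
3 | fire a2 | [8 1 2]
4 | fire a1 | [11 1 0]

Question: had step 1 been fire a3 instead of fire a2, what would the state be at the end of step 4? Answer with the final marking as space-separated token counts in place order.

(re-executing from step 1 with the substitution; state before step 1: [3 1 4])
1 | fire a3 | [4 1 4]
2 | fire a3 | [5 1 4]
3 | fire a2 | [7 1 3]
4 | fire a1 | [10 1 1]

10 1 1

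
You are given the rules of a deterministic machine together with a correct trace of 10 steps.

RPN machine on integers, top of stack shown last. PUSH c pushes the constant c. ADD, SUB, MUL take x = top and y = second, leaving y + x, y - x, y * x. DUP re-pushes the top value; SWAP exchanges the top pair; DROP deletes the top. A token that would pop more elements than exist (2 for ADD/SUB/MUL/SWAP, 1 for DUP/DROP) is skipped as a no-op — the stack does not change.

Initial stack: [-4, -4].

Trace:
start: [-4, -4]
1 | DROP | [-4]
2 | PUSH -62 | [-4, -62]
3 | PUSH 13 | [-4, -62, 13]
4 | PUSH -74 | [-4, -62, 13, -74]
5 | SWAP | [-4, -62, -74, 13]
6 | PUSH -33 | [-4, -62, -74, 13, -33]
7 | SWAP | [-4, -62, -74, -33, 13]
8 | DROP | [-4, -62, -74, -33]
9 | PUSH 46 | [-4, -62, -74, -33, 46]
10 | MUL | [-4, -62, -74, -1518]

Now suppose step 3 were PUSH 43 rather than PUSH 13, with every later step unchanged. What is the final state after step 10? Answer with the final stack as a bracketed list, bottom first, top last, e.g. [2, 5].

(re-executing from step 3 with the substitution; state before step 3: [-4, -62])
3 | PUSH 43 | [-4, -62, 43]
4 | PUSH -74 | [-4, -62, 43, -74]
5 | SWAP | [-4, -62, -74, 43]
6 | PUSH -33 | [-4, -62, -74, 43, -33]
7 | SWAP | [-4, -62, -74, -33, 43]
8 | DROP | [-4, -62, -74, -33]
9 | PUSH 46 | [-4, -62, -74, -33, 46]
10 | MUL | [-4, -62, -74, -1518]

[-4, -62, -74, -1518]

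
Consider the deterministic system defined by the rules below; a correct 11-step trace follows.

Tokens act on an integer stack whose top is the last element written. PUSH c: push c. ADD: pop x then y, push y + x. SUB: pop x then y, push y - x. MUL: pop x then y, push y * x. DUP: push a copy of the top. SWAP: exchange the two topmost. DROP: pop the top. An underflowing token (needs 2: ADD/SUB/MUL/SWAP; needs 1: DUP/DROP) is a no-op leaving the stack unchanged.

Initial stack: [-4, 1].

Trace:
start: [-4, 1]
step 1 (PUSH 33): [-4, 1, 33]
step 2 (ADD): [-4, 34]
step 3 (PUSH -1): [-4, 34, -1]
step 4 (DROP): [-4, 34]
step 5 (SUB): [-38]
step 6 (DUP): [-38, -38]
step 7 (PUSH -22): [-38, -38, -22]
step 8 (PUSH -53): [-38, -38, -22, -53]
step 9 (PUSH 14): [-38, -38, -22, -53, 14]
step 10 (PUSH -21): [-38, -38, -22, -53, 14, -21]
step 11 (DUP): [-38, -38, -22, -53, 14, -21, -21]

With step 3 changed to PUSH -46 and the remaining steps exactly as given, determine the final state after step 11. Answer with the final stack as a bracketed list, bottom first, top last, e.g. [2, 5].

(re-executing from step 3 with the substitution; state before step 3: [-4, 34])
step 3 (PUSH -46): [-4, 34, -46]
step 4 (DROP): [-4, 34]
step 5 (SUB): [-38]
step 6 (DUP): [-38, -38]
step 7 (PUSH -22): [-38, -38, -22]
step 8 (PUSH -53): [-38, -38, -22, -53]
step 9 (PUSH 14): [-38, -38, -22, -53, 14]
step 10 (PUSH -21): [-38, -38, -22, -53, 14, -21]
step 11 (DUP): [-38, -38, -22, -53, 14, -21, -21]

[-38, -38, -22, -53, 14, -21, -21]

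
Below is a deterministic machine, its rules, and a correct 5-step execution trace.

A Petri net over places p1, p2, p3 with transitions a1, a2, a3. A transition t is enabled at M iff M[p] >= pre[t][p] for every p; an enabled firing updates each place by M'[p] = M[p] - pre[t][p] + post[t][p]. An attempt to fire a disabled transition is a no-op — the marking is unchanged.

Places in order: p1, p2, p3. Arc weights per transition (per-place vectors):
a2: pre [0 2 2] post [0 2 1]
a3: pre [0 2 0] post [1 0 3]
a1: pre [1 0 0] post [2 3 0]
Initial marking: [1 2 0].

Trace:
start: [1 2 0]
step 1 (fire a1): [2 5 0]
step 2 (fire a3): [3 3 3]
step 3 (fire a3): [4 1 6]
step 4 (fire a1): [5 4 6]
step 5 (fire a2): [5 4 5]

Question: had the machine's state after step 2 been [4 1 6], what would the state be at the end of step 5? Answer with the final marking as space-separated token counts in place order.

5 4 5

state after step 2 := [4 1 6]
step 3 (fire a3): [4 1 6]
step 4 (fire a1): [5 4 6]
step 5 (fire a2): [5 4 5]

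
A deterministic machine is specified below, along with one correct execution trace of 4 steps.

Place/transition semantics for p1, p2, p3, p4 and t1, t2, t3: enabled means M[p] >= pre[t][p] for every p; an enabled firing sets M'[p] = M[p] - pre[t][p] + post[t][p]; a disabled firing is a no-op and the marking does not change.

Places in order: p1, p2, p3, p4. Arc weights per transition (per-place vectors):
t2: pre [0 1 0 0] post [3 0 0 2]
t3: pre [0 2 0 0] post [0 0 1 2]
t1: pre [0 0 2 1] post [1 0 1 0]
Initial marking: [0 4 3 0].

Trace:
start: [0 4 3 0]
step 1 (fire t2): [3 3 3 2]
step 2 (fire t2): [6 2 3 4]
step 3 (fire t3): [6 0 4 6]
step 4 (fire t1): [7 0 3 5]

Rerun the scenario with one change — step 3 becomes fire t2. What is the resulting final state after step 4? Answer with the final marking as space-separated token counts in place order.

(re-executing from step 3 with the substitution; state before step 3: [6 2 3 4])
step 3 (fire t2): [9 1 3 6]
step 4 (fire t1): [10 1 2 5]

10 1 2 5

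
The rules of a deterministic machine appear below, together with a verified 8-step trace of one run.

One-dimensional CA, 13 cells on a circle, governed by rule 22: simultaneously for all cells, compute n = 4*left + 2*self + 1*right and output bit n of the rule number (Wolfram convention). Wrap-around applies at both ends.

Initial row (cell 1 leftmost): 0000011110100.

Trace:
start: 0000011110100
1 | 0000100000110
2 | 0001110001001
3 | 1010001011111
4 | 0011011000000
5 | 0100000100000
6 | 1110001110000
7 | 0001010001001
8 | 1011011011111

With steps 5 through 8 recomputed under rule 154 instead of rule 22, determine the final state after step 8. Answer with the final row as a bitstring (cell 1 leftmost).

0110000000111

(re-executing steps 5..8 under rule 154; state before step 5: 0011011000000)
5 | 0110010100000
6 | 1101100010000
7 | 1001010101001
8 | 0110000000111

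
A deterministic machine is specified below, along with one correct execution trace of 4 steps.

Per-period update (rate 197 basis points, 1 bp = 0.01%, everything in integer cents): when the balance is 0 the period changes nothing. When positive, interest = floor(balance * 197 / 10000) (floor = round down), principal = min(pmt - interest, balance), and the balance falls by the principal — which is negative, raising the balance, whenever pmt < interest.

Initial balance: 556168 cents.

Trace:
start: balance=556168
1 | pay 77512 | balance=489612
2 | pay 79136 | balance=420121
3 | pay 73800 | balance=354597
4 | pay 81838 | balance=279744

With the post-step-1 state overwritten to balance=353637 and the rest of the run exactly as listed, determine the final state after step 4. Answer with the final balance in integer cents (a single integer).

135573

state after step 1 := balance=353637
2 | pay 79136 | balance=281467
3 | pay 73800 | balance=213211
4 | pay 81838 | balance=135573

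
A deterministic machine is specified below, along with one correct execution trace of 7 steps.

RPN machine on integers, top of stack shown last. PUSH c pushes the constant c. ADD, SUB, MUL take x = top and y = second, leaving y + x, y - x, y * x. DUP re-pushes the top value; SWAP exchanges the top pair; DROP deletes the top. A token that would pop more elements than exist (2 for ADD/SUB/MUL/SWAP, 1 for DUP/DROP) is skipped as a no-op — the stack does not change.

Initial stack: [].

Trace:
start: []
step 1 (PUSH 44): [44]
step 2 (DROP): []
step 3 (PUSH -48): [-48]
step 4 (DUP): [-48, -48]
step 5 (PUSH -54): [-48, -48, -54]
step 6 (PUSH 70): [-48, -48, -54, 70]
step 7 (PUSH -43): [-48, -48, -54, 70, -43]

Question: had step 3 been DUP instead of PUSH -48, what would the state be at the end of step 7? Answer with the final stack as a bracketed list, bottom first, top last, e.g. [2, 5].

(re-executing from step 3 with the substitution; state before step 3: [])
step 3 (DUP): []
step 4 (DUP): []
step 5 (PUSH -54): [-54]
step 6 (PUSH 70): [-54, 70]
step 7 (PUSH -43): [-54, 70, -43]

[-54, 70, -43]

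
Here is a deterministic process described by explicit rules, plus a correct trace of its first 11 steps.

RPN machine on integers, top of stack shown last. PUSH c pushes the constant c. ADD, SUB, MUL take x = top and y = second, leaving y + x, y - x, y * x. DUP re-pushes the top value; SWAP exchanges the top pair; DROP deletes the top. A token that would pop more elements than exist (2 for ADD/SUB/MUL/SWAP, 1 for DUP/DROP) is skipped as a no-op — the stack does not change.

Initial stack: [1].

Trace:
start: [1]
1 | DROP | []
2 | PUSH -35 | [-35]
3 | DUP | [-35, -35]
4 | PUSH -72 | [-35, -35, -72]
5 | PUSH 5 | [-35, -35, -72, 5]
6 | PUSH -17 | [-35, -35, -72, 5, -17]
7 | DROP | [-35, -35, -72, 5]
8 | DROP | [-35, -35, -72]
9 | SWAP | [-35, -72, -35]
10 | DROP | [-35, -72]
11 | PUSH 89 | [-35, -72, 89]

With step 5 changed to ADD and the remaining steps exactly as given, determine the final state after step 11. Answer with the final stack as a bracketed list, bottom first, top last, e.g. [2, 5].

[89]

(re-executing from step 5 with the substitution; state before step 5: [-35, -35, -72])
5 | ADD | [-35, -107]
6 | PUSH -17 | [-35, -107, -17]
7 | DROP | [-35, -107]
8 | DROP | [-35]
9 | SWAP | [-35]
10 | DROP | []
11 | PUSH 89 | [89]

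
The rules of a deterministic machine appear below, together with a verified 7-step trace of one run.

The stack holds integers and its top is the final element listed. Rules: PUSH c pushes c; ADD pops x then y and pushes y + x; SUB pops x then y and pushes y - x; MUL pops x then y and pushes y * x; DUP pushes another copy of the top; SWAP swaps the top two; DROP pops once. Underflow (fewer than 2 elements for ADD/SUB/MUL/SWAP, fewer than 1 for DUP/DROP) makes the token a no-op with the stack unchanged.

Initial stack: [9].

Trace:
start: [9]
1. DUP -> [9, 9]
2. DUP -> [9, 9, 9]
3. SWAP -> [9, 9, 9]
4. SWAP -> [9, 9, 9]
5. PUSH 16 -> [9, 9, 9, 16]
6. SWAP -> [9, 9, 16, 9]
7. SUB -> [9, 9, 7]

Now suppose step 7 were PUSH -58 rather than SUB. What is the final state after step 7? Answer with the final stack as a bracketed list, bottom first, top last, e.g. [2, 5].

[9, 9, 16, 9, -58]

(re-executing from step 7 with the substitution; state before step 7: [9, 9, 16, 9])
7. PUSH -58 -> [9, 9, 16, 9, -58]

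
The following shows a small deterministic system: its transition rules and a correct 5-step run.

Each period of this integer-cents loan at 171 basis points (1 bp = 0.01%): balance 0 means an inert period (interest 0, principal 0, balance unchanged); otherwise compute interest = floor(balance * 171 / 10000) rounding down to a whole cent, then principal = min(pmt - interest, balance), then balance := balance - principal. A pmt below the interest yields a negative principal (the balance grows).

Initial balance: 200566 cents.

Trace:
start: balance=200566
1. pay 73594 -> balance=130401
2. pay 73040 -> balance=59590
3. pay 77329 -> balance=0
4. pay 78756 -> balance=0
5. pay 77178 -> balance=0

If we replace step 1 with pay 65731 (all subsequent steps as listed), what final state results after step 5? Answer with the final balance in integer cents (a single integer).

(re-executing from step 1 with the substitution; state before step 1: balance=200566)
1. pay 65731 -> balance=138264
2. pay 73040 -> balance=67588
3. pay 77329 -> balance=0
4. pay 78756 -> balance=0
5. pay 77178 -> balance=0

0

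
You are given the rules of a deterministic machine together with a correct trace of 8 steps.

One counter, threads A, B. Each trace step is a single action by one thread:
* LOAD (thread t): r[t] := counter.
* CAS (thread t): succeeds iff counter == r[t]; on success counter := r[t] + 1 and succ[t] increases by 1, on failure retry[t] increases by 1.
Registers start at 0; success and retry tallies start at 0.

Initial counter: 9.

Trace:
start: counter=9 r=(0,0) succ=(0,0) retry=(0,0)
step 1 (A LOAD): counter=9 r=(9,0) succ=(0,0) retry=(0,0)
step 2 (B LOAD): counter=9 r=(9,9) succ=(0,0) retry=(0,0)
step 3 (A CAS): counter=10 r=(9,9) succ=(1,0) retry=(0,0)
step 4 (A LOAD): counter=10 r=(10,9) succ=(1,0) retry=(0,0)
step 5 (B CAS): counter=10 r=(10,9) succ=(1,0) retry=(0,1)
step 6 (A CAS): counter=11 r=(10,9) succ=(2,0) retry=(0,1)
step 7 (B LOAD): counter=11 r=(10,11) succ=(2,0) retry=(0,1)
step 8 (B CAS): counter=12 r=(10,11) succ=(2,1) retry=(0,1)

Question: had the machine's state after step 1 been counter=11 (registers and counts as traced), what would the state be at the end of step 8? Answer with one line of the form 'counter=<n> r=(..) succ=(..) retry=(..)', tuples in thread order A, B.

state after step 1 := counter=11 r=(9,0) succ=(0,0) retry=(0,0)
step 2 (B LOAD): counter=11 r=(9,11) succ=(0,0) retry=(0,0)
step 3 (A CAS): counter=11 r=(9,11) succ=(0,0) retry=(1,0)
step 4 (A LOAD): counter=11 r=(11,11) succ=(0,0) retry=(1,0)
step 5 (B CAS): counter=12 r=(11,11) succ=(0,1) retry=(1,0)
step 6 (A CAS): counter=12 r=(11,11) succ=(0,1) retry=(2,0)
step 7 (B LOAD): counter=12 r=(11,12) succ=(0,1) retry=(2,0)
step 8 (B CAS): counter=13 r=(11,12) succ=(0,2) retry=(2,0)

counter=13 r=(11,12) succ=(0,2) retry=(2,0)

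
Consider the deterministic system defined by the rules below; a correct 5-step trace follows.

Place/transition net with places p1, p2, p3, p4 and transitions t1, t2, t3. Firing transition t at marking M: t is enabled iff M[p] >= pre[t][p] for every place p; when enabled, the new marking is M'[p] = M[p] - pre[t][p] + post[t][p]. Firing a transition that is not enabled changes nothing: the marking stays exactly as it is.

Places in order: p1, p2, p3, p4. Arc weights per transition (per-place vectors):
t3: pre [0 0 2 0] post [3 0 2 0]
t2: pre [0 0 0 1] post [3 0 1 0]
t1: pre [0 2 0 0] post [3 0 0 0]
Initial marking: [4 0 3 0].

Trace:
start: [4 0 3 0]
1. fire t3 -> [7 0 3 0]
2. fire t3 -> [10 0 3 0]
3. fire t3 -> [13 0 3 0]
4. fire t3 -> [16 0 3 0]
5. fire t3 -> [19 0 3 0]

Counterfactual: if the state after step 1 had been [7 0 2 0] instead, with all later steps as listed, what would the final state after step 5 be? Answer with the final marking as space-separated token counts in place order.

19 0 2 0

state after step 1 := [7 0 2 0]
2. fire t3 -> [10 0 2 0]
3. fire t3 -> [13 0 2 0]
4. fire t3 -> [16 0 2 0]
5. fire t3 -> [19 0 2 0]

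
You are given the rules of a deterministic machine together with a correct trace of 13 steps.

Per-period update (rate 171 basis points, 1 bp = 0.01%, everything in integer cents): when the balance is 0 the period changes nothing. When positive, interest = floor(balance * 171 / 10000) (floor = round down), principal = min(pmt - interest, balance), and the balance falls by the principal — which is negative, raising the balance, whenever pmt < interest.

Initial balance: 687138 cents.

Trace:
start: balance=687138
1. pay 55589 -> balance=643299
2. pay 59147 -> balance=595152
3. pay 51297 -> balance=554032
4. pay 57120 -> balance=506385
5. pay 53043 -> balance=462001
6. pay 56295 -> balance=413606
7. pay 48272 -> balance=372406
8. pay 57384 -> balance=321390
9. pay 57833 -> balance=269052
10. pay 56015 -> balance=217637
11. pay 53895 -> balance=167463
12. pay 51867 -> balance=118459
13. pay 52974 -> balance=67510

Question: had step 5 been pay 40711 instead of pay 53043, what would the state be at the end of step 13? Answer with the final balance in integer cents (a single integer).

(re-executing from step 5 with the substitution; state before step 5: balance=506385)
5. pay 40711 -> balance=474333
6. pay 56295 -> balance=426149
7. pay 48272 -> balance=385164
8. pay 57384 -> balance=334366
9. pay 57833 -> balance=282250
10. pay 56015 -> balance=231061
11. pay 53895 -> balance=181117
12. pay 51867 -> balance=132347
13. pay 52974 -> balance=81636

81636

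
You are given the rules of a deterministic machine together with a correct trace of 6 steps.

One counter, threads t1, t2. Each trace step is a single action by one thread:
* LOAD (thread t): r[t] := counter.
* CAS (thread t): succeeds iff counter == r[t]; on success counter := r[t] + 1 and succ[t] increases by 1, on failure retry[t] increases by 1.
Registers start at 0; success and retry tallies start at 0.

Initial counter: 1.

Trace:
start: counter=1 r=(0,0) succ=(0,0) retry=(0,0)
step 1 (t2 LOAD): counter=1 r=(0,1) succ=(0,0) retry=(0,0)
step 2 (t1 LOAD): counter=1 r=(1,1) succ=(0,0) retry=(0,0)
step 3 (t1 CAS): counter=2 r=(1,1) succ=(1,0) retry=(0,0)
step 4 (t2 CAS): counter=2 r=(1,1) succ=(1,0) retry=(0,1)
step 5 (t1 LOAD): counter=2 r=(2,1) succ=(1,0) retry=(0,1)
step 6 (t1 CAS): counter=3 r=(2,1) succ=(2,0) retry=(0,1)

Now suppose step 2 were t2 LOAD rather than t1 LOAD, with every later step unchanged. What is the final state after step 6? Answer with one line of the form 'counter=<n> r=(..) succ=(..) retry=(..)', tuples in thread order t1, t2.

counter=3 r=(2,1) succ=(1,1) retry=(1,0)

(re-executing from step 2 with the substitution; state before step 2: counter=1 r=(0,1) succ=(0,0) retry=(0,0))
step 2 (t2 LOAD): counter=1 r=(0,1) succ=(0,0) retry=(0,0)
step 3 (t1 CAS): counter=1 r=(0,1) succ=(0,0) retry=(1,0)
step 4 (t2 CAS): counter=2 r=(0,1) succ=(0,1) retry=(1,0)
step 5 (t1 LOAD): counter=2 r=(2,1) succ=(0,1) retry=(1,0)
step 6 (t1 CAS): counter=3 r=(2,1) succ=(1,1) retry=(1,0)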